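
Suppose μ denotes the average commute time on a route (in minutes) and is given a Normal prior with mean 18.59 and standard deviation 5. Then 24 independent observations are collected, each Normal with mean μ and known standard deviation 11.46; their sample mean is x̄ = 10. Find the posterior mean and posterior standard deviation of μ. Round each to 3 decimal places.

Prior precision 1/τ₀² = 1/5² = 0.0400000; data precision n/σ² = 24/11.46² = 0.182744.
Posterior precision = 0.0400000 + 0.182744 = 0.222744, giving posterior SD = 1/√0.222744 = 2.119.
Posterior mean = (0.0400000·18.59 + 0.182744·10) / 0.222744 = 11.543.

Posterior mean ≈ 11.543; posterior SD ≈ 2.119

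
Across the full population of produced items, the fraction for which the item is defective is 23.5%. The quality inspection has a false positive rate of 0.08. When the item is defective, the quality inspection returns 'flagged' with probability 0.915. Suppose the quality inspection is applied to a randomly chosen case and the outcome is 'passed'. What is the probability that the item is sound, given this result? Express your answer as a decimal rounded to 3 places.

Write H for 'the item is defective'. Prior odds H:¬H = 0.235/0.765 = 0.30719. For the 'passed' outcome, the likelihood ratio is 0.085/0.92 = 0.092391.
Posterior odds = 0.30719 × 0.092391 = 0.028382, so P(H|E) = 0.028382/(1+0.028382) = 0.028. Then P(¬H|E) = 1 − 0.028 = 0.972.

P(¬H | E) ≈ 0.972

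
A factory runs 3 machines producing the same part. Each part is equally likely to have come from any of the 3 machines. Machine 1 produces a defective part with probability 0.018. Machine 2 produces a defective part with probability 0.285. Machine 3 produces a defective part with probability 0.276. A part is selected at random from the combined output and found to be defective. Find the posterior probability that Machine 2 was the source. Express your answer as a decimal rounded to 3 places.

Posterior probability ≈ 0.492

P(defective|M1) = 0.018; P(defective|M2) = 0.285; P(defective|M3) = 0.276.
Prior × likelihood for each source: 0.333333·0.018=0.006000, 0.333333·0.285=0.09500, 0.333333·0.276=0.09200. Summing gives P(defective) = 0.19300.
P(Machine 2 | defective) = 0.09500 / 0.19300 = 0.492.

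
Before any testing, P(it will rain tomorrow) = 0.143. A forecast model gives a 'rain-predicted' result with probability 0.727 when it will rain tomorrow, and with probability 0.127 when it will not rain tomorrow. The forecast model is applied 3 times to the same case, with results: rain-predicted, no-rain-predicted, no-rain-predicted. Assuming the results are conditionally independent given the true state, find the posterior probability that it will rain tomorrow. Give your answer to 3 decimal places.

Posterior P(H) ≈ 0.085

With H the event that it will rain tomorrow, the joint likelihood of the observed sequence is P(data|H) = 0.727·0.273·0.273 = 0.054183 and P(data|¬H) = 0.127·0.873·0.873 = 0.096790.
Bayes: P(H|data) = 0.143·0.054183 / (0.143·0.054183 + 0.857·0.096790) = 0.0077481/0.090697 = 0.0854.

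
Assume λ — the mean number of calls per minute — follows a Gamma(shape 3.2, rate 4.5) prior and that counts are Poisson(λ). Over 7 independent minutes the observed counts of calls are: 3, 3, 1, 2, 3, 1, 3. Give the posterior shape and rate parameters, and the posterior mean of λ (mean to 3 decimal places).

Posterior: Gamma(shape=19.2, rate=11.5); mean ≈ 1.670

Total count ∑xᵢ = 16 over n = 7 minutes.
Gamma is conjugate to the Poisson likelihood: posterior is Gamma(shape = 3.2+16 = 19.2, rate = 4.5+7 = 11.5).
E[λ | data] = 19.2/11.5 = 1.670.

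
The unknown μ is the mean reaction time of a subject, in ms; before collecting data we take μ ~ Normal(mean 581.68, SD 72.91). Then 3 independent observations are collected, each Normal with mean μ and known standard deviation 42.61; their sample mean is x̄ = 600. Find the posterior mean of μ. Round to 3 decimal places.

Prior precision 1/τ₀² = 1/72.91² = 0.00018812; data precision n/σ² = 3/42.61² = 0.00165234.
Posterior precision = 0.00018812 + 0.00165234 = 0.00184045.
Posterior mean = (0.00018812·581.68 + 0.00165234·600) / 0.00184045 = 598.127.

Posterior mean ≈ 598.127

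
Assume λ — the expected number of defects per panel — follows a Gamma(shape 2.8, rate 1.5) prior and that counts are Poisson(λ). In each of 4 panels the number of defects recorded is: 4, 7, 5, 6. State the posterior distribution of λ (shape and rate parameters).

Total count ∑xᵢ = 22 over n = 4 panels.
Gamma is conjugate to the Poisson likelihood: posterior is Gamma(shape = 2.8+22 = 24.8, rate = 1.5+4 = 5.5).

Posterior: Gamma(shape=24.8, rate=5.5)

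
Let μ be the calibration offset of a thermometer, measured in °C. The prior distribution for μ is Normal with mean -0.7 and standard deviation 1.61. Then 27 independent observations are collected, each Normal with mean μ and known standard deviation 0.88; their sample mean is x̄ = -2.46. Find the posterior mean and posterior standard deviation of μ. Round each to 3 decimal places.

Posterior mean ≈ -2.441; posterior SD ≈ 0.168

Prior precision 1/τ₀² = 1/1.61² = 0.385788; data precision n/σ² = 27/0.88² = 34.8657.
Posterior precision = 0.385788 + 34.8657 = 35.2515, giving posterior SD = 1/√35.2515 = 0.168.
Posterior mean = (0.385788·-0.7 + 34.8657·-2.46) / 35.2515 = -2.441.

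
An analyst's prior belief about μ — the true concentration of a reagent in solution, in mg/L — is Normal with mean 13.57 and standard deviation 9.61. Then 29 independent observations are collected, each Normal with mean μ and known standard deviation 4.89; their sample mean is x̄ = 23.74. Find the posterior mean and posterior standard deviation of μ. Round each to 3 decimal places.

Posterior mean ≈ 23.650; posterior SD ≈ 0.904

Prior precision 1/τ₀² = 1/9.61² = 0.0108281; data precision n/σ² = 29/4.89² = 1.21278.
Posterior precision = 0.0108281 + 1.21278 = 1.22360, giving posterior SD = 1/√1.22360 = 0.904.
Posterior mean = (0.0108281·13.57 + 1.21278·23.74) / 1.22360 = 23.650.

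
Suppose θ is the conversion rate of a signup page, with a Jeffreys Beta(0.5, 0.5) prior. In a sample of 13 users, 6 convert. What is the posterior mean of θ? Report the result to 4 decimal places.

Posterior mean ≈ 0.4643

Observing 6 successes and 7 failures updates Beta(0.5, 0.5) by adding the success and failure counts to the two shape parameters: α = 0.5+6 = 6.5, β = 0.5+7 = 7.5.
E[θ | data] = 6.5/(6.5+7.5) = 0.4643.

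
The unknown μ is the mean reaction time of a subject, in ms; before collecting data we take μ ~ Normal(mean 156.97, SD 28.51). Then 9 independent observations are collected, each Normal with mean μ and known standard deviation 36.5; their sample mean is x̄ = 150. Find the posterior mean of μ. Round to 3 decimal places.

Posterior mean ≈ 151.074

Prior precision 1/τ₀² = 1/28.51² = 0.00123028; data precision n/σ² = 9/36.5² = 0.00675549.
Posterior precision = 0.00123028 + 0.00675549 = 0.00798577.
Posterior mean = (0.00123028·156.97 + 0.00675549·150) / 0.00798577 = 151.074.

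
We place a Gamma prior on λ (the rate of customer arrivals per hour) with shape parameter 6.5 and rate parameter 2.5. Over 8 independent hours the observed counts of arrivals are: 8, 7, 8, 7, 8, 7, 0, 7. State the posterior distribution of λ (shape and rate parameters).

Posterior: Gamma(shape=58.5, rate=10.5)

The Poisson likelihood adds the total count to the shape and the number of exposure periods to the rate. Here ∑xᵢ = 52 and n = 8, so shape 6.5→58.5 and rate 2.5→10.5.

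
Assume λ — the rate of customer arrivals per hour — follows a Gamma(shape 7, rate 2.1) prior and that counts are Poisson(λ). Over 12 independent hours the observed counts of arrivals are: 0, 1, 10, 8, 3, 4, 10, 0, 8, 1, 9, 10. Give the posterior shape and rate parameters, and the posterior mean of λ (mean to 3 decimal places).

Posterior: Gamma(shape=71, rate=14.1); mean ≈ 5.035

The Poisson likelihood adds the total count to the shape and the number of exposure periods to the rate. Here ∑xᵢ = 64 and n = 12, so shape 7→71 and rate 2.1→14.1.
E[λ | data] = 71/14.1 = 5.035.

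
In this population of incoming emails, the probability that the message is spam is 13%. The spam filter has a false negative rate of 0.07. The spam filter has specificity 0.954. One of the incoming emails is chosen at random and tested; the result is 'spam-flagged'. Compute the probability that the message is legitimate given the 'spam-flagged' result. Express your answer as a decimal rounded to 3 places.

Let H be the event that the message is spam. P(H) = 0.13, so P(¬H) = 0.87. With E the 'spam-flagged' result, P(E|H) = 0.93 and P(E|¬H) = 0.046.
P(E) = 0.93·0.13 + 0.046·0.87 = 0.12090 + 0.040020 = 0.16092.
By Bayes' theorem, P(H|E) = 0.12090 / 0.16092 = 0.751. Hence P(¬H|E) = 1 − 0.751 = 0.249.

P(¬H | E) ≈ 0.249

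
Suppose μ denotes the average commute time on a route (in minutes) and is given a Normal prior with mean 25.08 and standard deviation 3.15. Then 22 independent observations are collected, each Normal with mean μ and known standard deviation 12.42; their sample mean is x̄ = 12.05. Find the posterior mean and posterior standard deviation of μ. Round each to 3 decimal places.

Posterior mean ≈ 17.445; posterior SD ≈ 2.027

Prior precision 1/τ₀² = 1/3.15² = 0.100781; data precision n/σ² = 22/12.42² = 0.142620.
Posterior precision = 0.100781 + 0.142620 = 0.243401, giving posterior SD = 1/√0.243401 = 2.027.
Posterior mean = (0.100781·25.08 + 0.142620·12.05) / 0.243401 = 17.445.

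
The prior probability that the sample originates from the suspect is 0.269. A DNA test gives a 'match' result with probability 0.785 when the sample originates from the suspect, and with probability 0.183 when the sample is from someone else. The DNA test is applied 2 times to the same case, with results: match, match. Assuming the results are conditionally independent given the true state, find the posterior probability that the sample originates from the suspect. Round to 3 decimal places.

Posterior P(H) ≈ 0.871

Let H be the event that the sample originates from the suspect; start with P(H) = 0.269. P('match'|H) = 0.785, P('match'|¬H) = 0.183.
Update on result 1 ('match'): P(H) ← 0.785·0.2690 / (0.785·0.2690 + 0.183·0.7310) = 0.21117/0.34494 = 0.6122.
Update on result 2 ('match'): P(H) ← 0.785·0.6122 / (0.785·0.6122 + 0.183·0.3878) = 0.48056/0.55153 = 0.8713.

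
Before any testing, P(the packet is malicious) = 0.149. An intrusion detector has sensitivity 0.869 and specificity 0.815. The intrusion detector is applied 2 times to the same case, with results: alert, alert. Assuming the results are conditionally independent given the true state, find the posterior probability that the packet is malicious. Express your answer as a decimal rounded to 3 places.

Posterior P(H) ≈ 0.794

With H the event that the packet is malicious, the joint likelihood of the observed sequence is P(data|H) = 0.869·0.869 = 0.75516 and P(data|¬H) = 0.185·0.185 = 0.034225.
Bayes: P(H|data) = 0.149·0.75516 / (0.149·0.75516 + 0.851·0.034225) = 0.11252/0.14164 = 0.7944.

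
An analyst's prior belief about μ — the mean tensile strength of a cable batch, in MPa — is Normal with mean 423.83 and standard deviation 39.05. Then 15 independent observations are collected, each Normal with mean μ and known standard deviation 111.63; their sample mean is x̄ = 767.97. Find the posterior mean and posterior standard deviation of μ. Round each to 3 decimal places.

Posterior mean ≈ 646.605; posterior SD ≈ 23.190

With known σ, the Normal prior is conjugate. Weight on the data is w = (n/σ²)/(n/σ² + 1/τ₀²) = 0.00120373/(0.00120373+0.00065578) = 0.64734.
Posterior mean = w·x̄ + (1−w)·μ₀ = 0.64734·767.97 + 0.35266·423.83 = 646.605. Posterior variance = 1/(0.00120373+0.00065578) = 537.776, so SD = 23.190.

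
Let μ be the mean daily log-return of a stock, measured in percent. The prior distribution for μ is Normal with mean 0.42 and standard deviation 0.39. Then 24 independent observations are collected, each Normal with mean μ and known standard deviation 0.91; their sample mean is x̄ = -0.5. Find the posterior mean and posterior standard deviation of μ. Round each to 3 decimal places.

Posterior mean ≈ -0.330; posterior SD ≈ 0.168

Prior precision 1/τ₀² = 1/0.39² = 6.57462; data precision n/σ² = 24/0.91² = 28.9820.
Posterior precision = 6.57462 + 28.9820 = 35.5566, giving posterior SD = 1/√35.5566 = 0.168.
Posterior mean = (6.57462·0.42 + 28.9820·-0.5) / 35.5566 = -0.330.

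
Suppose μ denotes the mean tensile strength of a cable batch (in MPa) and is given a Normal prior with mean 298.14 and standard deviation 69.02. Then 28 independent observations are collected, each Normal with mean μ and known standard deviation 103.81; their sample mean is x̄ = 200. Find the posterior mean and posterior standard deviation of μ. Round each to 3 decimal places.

Prior precision 1/τ₀² = 1/69.02² = 0.00020992; data precision n/σ² = 28/103.81² = 0.00259824.
Posterior precision = 0.00020992 + 0.00259824 = 0.00280816, giving posterior SD = 1/√0.00280816 = 18.871.
Posterior mean = (0.00020992·298.14 + 0.00259824·200) / 0.00280816 = 207.336.

Posterior mean ≈ 207.336; posterior SD ≈ 18.871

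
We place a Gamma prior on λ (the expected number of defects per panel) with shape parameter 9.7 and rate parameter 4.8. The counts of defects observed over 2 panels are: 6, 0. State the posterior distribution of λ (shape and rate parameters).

Posterior: Gamma(shape=15.7, rate=6.8)

Total count ∑xᵢ = 6 over n = 2 panels.
Gamma is conjugate to the Poisson likelihood: posterior is Gamma(shape = 9.7+6 = 15.7, rate = 4.8+2 = 6.8).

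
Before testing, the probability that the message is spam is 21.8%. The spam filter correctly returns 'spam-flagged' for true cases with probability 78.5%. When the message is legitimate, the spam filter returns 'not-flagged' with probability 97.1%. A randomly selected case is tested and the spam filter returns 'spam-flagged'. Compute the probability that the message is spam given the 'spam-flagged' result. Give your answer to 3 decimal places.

P(H | E) ≈ 0.883

Let H be the event that the message is spam. P(H) = 0.218, so P(¬H) = 0.782. With E the 'spam-flagged' result, P(E|H) = 0.785 and P(E|¬H) = 0.029.
P(E) = 0.785·0.218 + 0.029·0.782 = 0.17113 + 0.022678 = 0.19381.
By Bayes' theorem, P(H|E) = 0.17113 / 0.19381 = 0.883.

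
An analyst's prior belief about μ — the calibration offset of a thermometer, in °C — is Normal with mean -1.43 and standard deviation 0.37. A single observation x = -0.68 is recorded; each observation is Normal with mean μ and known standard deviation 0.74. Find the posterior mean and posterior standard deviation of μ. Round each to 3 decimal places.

Posterior mean ≈ -1.280; posterior SD ≈ 0.331

With known σ, the Normal prior is conjugate. Weight on the data is w = (n/σ²)/(n/σ² + 1/τ₀²) = 1.82615/(1.82615+7.30460) = 0.20000.
Posterior mean = w·x̄ + (1−w)·μ₀ = 0.20000·-0.68 + 0.80000·-1.43 = -1.280. Posterior variance = 1/(1.82615+7.30460) = 0.109520, so SD = 0.331.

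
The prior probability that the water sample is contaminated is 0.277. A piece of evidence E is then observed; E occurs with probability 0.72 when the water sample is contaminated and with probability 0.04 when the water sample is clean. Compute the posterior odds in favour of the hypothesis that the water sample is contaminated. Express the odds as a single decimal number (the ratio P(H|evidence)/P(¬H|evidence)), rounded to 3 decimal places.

Prior odds = 0.277/(1−0.277) = 0.38313.
Likelihood ratio for E = 0.72/0.04 = 18.000.
Posterior odds = prior odds × LR = 6.8963.

Posterior odds ≈ 6.896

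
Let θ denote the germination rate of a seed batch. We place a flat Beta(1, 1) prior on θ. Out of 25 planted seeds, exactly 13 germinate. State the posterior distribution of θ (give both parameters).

The binomial likelihood is conjugate to the Beta prior: with 13 successes and 12 failures, the posterior is Beta(1+13, 1+12) = Beta(14, 13).

Posterior: Beta(14, 13)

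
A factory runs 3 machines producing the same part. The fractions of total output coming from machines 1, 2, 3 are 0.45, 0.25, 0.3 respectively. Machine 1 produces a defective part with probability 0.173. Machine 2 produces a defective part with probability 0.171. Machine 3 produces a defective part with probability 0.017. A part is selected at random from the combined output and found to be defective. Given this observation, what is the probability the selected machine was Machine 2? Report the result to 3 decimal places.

Posterior probability ≈ 0.340

P(defective|M1) = 0.173; P(defective|M2) = 0.171; P(defective|M3) = 0.017.
Prior × likelihood for each source: 0.45·0.173=0.07785, 0.25·0.171=0.04275, 0.3·0.017=0.005100. Summing gives P(defective) = 0.12570.
P(Machine 2 | defective) = 0.04275 / 0.12570 = 0.340.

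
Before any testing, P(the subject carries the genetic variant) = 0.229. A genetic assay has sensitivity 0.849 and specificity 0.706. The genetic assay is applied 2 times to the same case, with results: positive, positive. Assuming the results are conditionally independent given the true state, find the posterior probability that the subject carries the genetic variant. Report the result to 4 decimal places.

Posterior P(H) ≈ 0.7124

Let H be the event that the subject carries the genetic variant; start with P(H) = 0.229. P('positive'|H) = 0.849, P('positive'|¬H) = 0.294.
Update on result 1 ('positive'): P(H) ← 0.849·0.2290 / (0.849·0.2290 + 0.294·0.7710) = 0.19442/0.42109 = 0.4617.
Update on result 2 ('positive'): P(H) ← 0.849·0.4617 / (0.849·0.4617 + 0.294·0.5383) = 0.39199/0.55025 = 0.7124.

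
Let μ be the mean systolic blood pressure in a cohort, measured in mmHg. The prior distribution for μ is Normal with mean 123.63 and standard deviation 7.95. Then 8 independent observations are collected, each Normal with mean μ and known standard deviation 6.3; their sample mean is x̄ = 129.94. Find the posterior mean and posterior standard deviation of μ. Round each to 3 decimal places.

Prior precision 1/τ₀² = 1/7.95² = 0.0158222; data precision n/σ² = 8/6.3² = 0.201562.
Posterior precision = 0.0158222 + 0.201562 = 0.217384, giving posterior SD = 1/√0.217384 = 2.145.
Posterior mean = (0.0158222·123.63 + 0.201562·129.94) / 0.217384 = 129.481.

Posterior mean ≈ 129.481; posterior SD ≈ 2.145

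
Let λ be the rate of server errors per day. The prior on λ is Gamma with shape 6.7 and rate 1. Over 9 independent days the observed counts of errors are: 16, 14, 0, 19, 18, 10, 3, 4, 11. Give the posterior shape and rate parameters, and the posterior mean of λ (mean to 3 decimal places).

Posterior: Gamma(shape=101.7, rate=10); mean ≈ 10.170

Total count ∑xᵢ = 95 over n = 9 days.
Gamma is conjugate to the Poisson likelihood: posterior is Gamma(shape = 6.7+95 = 101.7, rate = 1+9 = 10).
Posterior mean = shape/rate = 101.7/10 = 10.170.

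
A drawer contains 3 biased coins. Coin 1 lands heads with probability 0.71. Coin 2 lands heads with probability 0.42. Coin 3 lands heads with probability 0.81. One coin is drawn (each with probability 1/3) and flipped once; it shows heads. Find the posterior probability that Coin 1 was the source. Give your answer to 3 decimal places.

Tabulate prior·likelihood by source: [1] prior 0.333333, lik 0.71, product 0.2367; [2] prior 0.333333, lik 0.42, product 0.1400; [3] prior 0.333333, lik 0.81, product 0.2700.
Normalizing constant = 0.64667; the posterior for Coin 1 is its product over the sum, 0.2367/0.64667 = 0.366.

Posterior probability ≈ 0.366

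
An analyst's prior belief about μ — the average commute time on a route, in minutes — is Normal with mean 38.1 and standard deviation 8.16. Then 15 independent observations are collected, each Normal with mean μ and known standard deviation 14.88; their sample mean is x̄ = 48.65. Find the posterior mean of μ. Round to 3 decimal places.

With known σ, the Normal prior is conjugate. Weight on the data is w = (n/σ²)/(n/σ² + 1/τ₀²) = 0.0677463/(0.0677463+0.0150183) = 0.81854.
Posterior mean = w·x̄ + (1−w)·μ₀ = 0.81854·48.65 + 0.18146·38.1 = 46.736.

Posterior mean ≈ 46.736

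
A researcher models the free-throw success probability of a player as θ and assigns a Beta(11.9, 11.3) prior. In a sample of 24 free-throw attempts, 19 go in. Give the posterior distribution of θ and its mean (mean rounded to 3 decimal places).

Observing 19 successes and 5 failures updates Beta(11.9, 11.3) by adding the success and failure counts to the two shape parameters: α = 11.9+19 = 30.9, β = 11.3+5 = 16.3.
E[θ | data] = 30.9/(30.9+16.3) = 0.655.

Posterior: Beta(30.9, 16.3); mean ≈ 0.655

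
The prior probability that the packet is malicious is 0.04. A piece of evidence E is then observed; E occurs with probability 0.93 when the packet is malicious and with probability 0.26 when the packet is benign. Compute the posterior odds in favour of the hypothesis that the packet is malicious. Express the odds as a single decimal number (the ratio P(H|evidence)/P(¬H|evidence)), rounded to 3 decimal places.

Posterior odds ≈ 0.149

Prior odds = 0.04/(1−0.04) = 0.041667.
Likelihood ratio for E = 0.93/0.26 = 3.5769.
Posterior odds = prior odds × LR = 0.14904.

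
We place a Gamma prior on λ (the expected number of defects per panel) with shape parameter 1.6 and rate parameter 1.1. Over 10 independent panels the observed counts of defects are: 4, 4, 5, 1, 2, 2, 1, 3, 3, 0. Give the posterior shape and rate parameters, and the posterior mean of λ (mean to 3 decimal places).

Posterior: Gamma(shape=26.6, rate=11.1); mean ≈ 2.396

The Poisson likelihood adds the total count to the shape and the number of exposure periods to the rate. Here ∑xᵢ = 25 and n = 10, so shape 1.6→26.6 and rate 1.1→11.1.
E[λ | data] = 26.6/11.1 = 2.396.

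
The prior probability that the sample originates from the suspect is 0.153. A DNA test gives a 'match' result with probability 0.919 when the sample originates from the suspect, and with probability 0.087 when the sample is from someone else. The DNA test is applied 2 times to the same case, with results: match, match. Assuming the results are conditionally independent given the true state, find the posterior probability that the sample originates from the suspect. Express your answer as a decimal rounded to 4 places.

Posterior P(H) ≈ 0.9527

With H the event that the sample originates from the suspect, the joint likelihood of the observed sequence is P(data|H) = 0.919·0.919 = 0.84456 and P(data|¬H) = 0.087·0.087 = 0.0075690.
Bayes: P(H|data) = 0.153·0.84456 / (0.153·0.84456 + 0.847·0.0075690) = 0.12922/0.13563 = 0.9527.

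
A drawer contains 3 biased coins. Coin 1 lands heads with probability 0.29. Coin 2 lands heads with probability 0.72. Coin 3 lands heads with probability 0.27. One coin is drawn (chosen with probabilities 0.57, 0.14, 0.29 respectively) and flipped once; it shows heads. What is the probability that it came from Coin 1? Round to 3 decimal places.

Tabulate prior·likelihood by source: [1] prior 0.57, lik 0.29, product 0.1653; [2] prior 0.14, lik 0.72, product 0.1008; [3] prior 0.29, lik 0.27, product 0.07830.
Normalizing constant = 0.34440; the posterior for Coin 1 is its product over the sum, 0.1653/0.34440 = 0.480.

Posterior probability ≈ 0.480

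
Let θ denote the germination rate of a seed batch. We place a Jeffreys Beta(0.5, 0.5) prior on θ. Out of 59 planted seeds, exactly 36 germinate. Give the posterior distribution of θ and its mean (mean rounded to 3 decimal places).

The binomial likelihood is conjugate to the Beta prior: with 36 successes and 23 failures, the posterior is Beta(0.5+36, 0.5+23) = Beta(36.5, 23.5).
E[θ | data] = 36.5/(36.5+23.5) = 0.608.

Posterior: Beta(36.5, 23.5); mean ≈ 0.608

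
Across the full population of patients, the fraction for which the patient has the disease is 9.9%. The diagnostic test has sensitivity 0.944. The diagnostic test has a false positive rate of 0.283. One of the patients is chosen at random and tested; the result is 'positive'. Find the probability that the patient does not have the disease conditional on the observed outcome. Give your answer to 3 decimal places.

P(¬H | E) ≈ 0.732

Write H for 'the patient has the disease'. Prior odds H:¬H = 0.099/0.901 = 0.10988. For the 'positive' outcome, the likelihood ratio is 0.944/0.283 = 3.3357.
Posterior odds = 0.10988 × 3.3357 = 0.36652, so P(H|E) = 0.36652/(1+0.36652) = 0.268. Then P(¬H|E) = 1 − 0.268 = 0.732.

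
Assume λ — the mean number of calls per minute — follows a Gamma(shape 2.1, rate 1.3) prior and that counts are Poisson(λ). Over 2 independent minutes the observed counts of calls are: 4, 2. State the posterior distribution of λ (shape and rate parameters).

Posterior: Gamma(shape=8.1, rate=3.3)

The Poisson likelihood adds the total count to the shape and the number of exposure periods to the rate. Here ∑xᵢ = 6 and n = 2, so shape 2.1→8.1 and rate 1.3→3.3.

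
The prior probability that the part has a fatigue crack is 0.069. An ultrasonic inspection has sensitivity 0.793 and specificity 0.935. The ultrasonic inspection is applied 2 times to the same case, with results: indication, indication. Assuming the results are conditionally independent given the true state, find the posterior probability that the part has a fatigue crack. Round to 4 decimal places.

Posterior P(H) ≈ 0.9169

With H the event that the part has a fatigue crack, the joint likelihood of the observed sequence is P(data|H) = 0.793·0.793 = 0.62885 and P(data|¬H) = 0.065·0.065 = 0.0042250.
Bayes: P(H|data) = 0.069·0.62885 / (0.069·0.62885 + 0.931·0.0042250) = 0.043391/0.047324 = 0.9169.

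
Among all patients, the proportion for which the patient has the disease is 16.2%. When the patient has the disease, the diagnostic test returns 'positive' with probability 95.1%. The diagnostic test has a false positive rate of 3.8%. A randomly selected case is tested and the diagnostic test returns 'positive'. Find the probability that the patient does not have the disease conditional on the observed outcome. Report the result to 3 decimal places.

Let H be the event that the patient has the disease. P(H) = 0.162, so P(¬H) = 0.838. With E the 'positive' result, P(E|H) = 0.951 and P(E|¬H) = 0.038.
P(E) = 0.951·0.162 + 0.038·0.838 = 0.15406 + 0.031844 = 0.18591.
By Bayes' theorem, P(H|E) = 0.15406 / 0.18591 = 0.829. Hence P(¬H|E) = 1 − 0.829 = 0.171.

P(¬H | E) ≈ 0.171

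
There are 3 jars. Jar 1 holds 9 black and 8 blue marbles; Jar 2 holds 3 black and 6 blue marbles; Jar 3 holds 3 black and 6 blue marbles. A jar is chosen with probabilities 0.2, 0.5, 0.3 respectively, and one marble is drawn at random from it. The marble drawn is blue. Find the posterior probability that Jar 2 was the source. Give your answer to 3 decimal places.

Posterior probability ≈ 0.531

Tabulate prior·likelihood by source: [1] prior 0.2, lik 0.4706, product 0.09412; [2] prior 0.5, lik 0.6667, product 0.3333; [3] prior 0.3, lik 0.6667, product 0.2000.
Normalizing constant = 0.62745; the posterior for Jar 2 is its product over the sum, 0.3333/0.62745 = 0.531.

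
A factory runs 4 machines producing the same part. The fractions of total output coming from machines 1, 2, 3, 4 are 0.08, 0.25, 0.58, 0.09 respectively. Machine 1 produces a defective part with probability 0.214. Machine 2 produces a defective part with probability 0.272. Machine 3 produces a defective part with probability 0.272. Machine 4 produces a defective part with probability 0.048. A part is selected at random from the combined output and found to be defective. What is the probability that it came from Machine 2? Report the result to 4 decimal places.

Posterior probability ≈ 0.2751

Tabulate prior·likelihood by source: [1] prior 0.08, lik 0.214, product 0.01712; [2] prior 0.25, lik 0.272, product 0.06800; [3] prior 0.58, lik 0.272, product 0.1578; [4] prior 0.09, lik 0.048, product 0.004320.
Normalizing constant = 0.24720; the posterior for Machine 2 is its product over the sum, 0.06800/0.24720 = 0.2751.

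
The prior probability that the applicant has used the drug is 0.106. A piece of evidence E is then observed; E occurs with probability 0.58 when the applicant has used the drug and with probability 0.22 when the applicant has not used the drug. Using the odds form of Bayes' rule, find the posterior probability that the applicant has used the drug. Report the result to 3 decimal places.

Posterior probability ≈ 0.238

Prior odds = 0.106/(1−0.106) = 0.11857.
Likelihood ratio for E = 0.58/0.22 = 2.6364.
Posterior odds = prior odds × LR = 0.31259.
Posterior probability = odds/(1+odds) = 0.31259/1.3126 = 0.238.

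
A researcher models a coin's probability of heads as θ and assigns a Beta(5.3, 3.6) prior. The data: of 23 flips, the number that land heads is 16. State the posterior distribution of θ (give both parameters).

Posterior: Beta(21.3, 10.6)

The binomial likelihood is conjugate to the Beta prior: with 16 successes and 7 failures, the posterior is Beta(5.3+16, 3.6+7) = Beta(21.3, 10.6).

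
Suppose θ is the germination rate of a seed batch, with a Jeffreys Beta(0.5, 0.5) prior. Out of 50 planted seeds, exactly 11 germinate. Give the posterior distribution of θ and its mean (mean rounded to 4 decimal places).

Posterior: Beta(11.5, 39.5); mean ≈ 0.2255

The binomial likelihood is conjugate to the Beta prior: with 11 successes and 39 failures, the posterior is Beta(0.5+11, 0.5+39) = Beta(11.5, 39.5).
E[θ | data] = 11.5/(11.5+39.5) = 0.2255.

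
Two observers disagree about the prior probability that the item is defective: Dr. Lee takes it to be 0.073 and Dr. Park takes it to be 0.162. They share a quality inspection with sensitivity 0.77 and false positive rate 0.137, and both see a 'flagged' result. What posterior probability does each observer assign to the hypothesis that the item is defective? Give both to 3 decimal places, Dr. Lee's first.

P('+'|H) = 0.77, P('+'|¬H) = 0.137.
Dr. Lee: numerator 0.77·0.073 = 0.056210; evidence = 0.056210+0.137·0.927 = 0.18321; posterior = 0.307.
Dr. Park: numerator 0.77·0.162 = 0.12474; evidence = 0.12474+0.137·0.838 = 0.23955; posterior = 0.521.

Dr. Lee: 0.307; Dr. Park: 0.521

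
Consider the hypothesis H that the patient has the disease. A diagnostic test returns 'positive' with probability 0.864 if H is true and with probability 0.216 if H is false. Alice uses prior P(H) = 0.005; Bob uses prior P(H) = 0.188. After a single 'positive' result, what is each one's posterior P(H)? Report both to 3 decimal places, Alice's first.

Alice: 0.020; Bob: 0.481

The likelihood ratio for a 'positive' result is 0.864/0.216 = 4.0000.
Alice: prior odds 0.005/0.995 = 0.0050251; posterior odds 0.020101; posterior probability 0.020.
Bob: prior odds 0.188/0.812 = 0.23153; posterior odds 0.92611; posterior probability 0.481.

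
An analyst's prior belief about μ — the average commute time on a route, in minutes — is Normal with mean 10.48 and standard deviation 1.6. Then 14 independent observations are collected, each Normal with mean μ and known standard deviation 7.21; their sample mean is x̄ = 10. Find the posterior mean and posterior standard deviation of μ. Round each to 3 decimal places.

Posterior mean ≈ 10.284; posterior SD ≈ 1.231

Prior precision 1/τ₀² = 1/1.6² = 0.390625; data precision n/σ² = 14/7.21² = 0.269313.
Posterior precision = 0.390625 + 0.269313 = 0.659938, giving posterior SD = 1/√0.659938 = 1.231.
Posterior mean = (0.390625·10.48 + 0.269313·10) / 0.659938 = 10.284.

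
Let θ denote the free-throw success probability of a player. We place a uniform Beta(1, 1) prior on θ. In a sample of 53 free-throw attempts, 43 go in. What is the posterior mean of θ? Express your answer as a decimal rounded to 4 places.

The binomial likelihood is conjugate to the Beta prior: with 43 successes and 10 failures, the posterior is Beta(1+43, 1+10) = Beta(44, 11).
Posterior mean = α/(α+β) = 44/55 = 0.8000.

Posterior mean ≈ 0.8000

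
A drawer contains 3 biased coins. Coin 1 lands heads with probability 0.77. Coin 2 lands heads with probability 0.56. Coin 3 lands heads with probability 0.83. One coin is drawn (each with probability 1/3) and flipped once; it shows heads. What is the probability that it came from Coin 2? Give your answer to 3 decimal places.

P(heads|C1) = 0.77; P(heads|C2) = 0.56; P(heads|C3) = 0.83.
Prior × likelihood for each source: 0.333333·0.77=0.2567, 0.333333·0.56=0.1867, 0.333333·0.83=0.2767. Summing gives P(heads) = 0.72000.
P(Coin 2 | heads) = 0.1867 / 0.72000 = 0.259.

Posterior probability ≈ 0.259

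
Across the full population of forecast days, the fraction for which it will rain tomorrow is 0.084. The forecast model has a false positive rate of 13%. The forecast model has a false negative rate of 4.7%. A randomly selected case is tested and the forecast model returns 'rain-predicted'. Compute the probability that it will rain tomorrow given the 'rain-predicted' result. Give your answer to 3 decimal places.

P(H | E) ≈ 0.402

Let H be the event that it will rain tomorrow. P(H) = 0.084, so P(¬H) = 0.916. With E the 'rain-predicted' result, P(E|H) = 0.953 and P(E|¬H) = 0.13.
P(E) = 0.953·0.084 + 0.13·0.916 = 0.080052 + 0.11908 = 0.19913.
By Bayes' theorem, P(H|E) = 0.080052 / 0.19913 = 0.402.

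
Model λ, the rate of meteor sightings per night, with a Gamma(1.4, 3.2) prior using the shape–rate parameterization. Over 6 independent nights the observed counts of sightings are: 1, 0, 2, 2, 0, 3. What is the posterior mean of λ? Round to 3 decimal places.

The Poisson likelihood adds the total count to the shape and the number of exposure periods to the rate. Here ∑xᵢ = 8 and n = 6, so shape 1.4→9.4 and rate 3.2→9.2.
E[λ | data] = 9.4/9.2 = 1.022.

Posterior mean ≈ 1.022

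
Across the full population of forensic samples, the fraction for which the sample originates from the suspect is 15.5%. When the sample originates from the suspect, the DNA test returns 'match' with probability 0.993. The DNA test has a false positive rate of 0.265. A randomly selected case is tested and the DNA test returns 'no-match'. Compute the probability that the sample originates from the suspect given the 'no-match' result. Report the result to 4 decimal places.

P(H | E) ≈ 0.0017

Write H for 'the sample originates from the suspect'. Prior odds H:¬H = 0.155/0.845 = 0.18343. For the 'no-match' outcome, the likelihood ratio is 0.007/0.735 = 0.0095238.
Posterior odds = 0.18343 × 0.0095238 = 0.0017470, so P(H|E) = 0.0017470/(1+0.0017470) = 0.0017.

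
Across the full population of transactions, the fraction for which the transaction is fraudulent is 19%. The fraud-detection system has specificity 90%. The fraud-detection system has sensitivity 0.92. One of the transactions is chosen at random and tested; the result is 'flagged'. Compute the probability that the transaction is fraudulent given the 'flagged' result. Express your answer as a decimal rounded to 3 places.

P(H | E) ≈ 0.683

Let H be the event that the transaction is fraudulent. P(H) = 0.19, so P(¬H) = 0.81. With E the 'flagged' result, P(E|H) = 0.92 and P(E|¬H) = 0.1.
P(E) = 0.92·0.19 + 0.1·0.81 = 0.17480 + 0.081000 = 0.25580.
By Bayes' theorem, P(H|E) = 0.17480 / 0.25580 = 0.683.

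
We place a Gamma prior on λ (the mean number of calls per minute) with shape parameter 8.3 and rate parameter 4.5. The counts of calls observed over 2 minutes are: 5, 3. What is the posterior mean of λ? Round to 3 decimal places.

Posterior mean ≈ 2.508

Total count ∑xᵢ = 8 over n = 2 minutes.
Gamma is conjugate to the Poisson likelihood: posterior is Gamma(shape = 8.3+8 = 16.3, rate = 4.5+2 = 6.5).
E[λ | data] = 16.3/6.5 = 2.508.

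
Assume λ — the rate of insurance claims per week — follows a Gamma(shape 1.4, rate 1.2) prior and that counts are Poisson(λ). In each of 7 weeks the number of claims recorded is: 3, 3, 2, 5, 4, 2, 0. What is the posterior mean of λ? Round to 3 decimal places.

Posterior mean ≈ 2.488

Total count ∑xᵢ = 19 over n = 7 weeks.
Gamma is conjugate to the Poisson likelihood: posterior is Gamma(shape = 1.4+19 = 20.4, rate = 1.2+7 = 8.2).
E[λ | data] = 20.4/8.2 = 2.488.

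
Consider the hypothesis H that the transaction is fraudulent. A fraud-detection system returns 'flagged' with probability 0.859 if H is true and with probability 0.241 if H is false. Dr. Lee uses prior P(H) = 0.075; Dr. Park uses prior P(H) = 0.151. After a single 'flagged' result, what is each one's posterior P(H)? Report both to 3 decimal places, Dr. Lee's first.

P('+'|H) = 0.859, P('+'|¬H) = 0.241.
Dr. Lee: numerator 0.859·0.075 = 0.064425; evidence = 0.064425+0.241·0.925 = 0.28735; posterior = 0.224.
Dr. Park: numerator 0.859·0.151 = 0.12971; evidence = 0.12971+0.241·0.849 = 0.33432; posterior = 0.388.

Dr. Lee: 0.224; Dr. Park: 0.388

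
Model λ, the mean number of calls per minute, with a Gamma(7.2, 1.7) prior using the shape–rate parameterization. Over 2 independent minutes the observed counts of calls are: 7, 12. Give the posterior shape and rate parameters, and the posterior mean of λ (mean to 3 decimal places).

Posterior: Gamma(shape=26.2, rate=3.7); mean ≈ 7.081

Total count ∑xᵢ = 19 over n = 2 minutes.
Gamma is conjugate to the Poisson likelihood: posterior is Gamma(shape = 7.2+19 = 26.2, rate = 1.7+2 = 3.7).
E[λ | data] = 26.2/3.7 = 7.081.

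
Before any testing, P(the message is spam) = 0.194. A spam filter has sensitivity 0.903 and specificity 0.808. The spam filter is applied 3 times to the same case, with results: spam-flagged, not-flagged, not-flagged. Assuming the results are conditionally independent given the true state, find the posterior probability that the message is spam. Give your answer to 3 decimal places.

Let H be the event that the message is spam; start with P(H) = 0.194. P('spam-flagged'|H) = 0.903, P('spam-flagged'|¬H) = 0.192.
Update on result 1 ('spam-flagged'): P(H) ← 0.903·0.1940 / (0.903·0.1940 + 0.192·0.8060) = 0.17518/0.32993 = 0.5310.
Update on result 2 ('not-flagged'): P(H) ← 0.097·0.5310 / (0.097·0.5310 + 0.808·0.4690) = 0.051503/0.43049 = 0.1196.
Update on result 3 ('not-flagged'): P(H) ← 0.097·0.1196 / (0.097·0.1196 + 0.808·0.8804) = 0.011605/0.72294 = 0.0161.

Posterior P(H) ≈ 0.016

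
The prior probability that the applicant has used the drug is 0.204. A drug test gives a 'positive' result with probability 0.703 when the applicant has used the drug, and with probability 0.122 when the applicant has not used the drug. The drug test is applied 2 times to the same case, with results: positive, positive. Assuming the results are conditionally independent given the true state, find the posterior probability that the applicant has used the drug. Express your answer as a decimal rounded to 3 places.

Let H be the event that the applicant has used the drug; start with P(H) = 0.204. P('positive'|H) = 0.703, P('positive'|¬H) = 0.122.
Update on result 1 ('positive'): P(H) ← 0.703·0.2040 / (0.703·0.2040 + 0.122·0.7960) = 0.14341/0.24052 = 0.5962.
Update on result 2 ('positive'): P(H) ← 0.703·0.5962 / (0.703·0.5962 + 0.122·0.4038) = 0.41916/0.46842 = 0.8948.

Posterior P(H) ≈ 0.895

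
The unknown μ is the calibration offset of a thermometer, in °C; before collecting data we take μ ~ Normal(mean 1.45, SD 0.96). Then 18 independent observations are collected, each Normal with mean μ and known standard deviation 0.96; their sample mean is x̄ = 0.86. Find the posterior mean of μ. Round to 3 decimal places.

Prior precision 1/τ₀² = 1/0.96² = 1.08507; data precision n/σ² = 18/0.96² = 19.5312.
Posterior precision = 1.08507 + 19.5312 = 20.6163.
Posterior mean = (1.08507·1.45 + 19.5312·0.86) / 20.6163 = 0.891.

Posterior mean ≈ 0.891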